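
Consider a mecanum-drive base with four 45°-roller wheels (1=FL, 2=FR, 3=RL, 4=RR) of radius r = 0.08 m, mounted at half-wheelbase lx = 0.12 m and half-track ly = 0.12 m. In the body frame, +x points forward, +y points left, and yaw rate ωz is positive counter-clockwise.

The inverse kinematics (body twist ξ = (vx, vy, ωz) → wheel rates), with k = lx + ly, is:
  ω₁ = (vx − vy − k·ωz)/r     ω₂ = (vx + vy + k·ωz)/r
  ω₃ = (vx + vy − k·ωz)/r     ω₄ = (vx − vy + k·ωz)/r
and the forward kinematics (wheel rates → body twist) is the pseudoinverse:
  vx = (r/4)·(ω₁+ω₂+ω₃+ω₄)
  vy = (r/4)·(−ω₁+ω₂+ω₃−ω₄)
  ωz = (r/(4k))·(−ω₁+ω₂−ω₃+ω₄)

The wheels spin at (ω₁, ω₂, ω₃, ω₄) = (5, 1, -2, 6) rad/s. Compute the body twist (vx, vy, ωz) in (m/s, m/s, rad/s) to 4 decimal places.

(0.2000, -0.2400, 0.3333)

k = lx + ly = 0.12 + 0.12 = 0.2400
ω₁+ω₂+ω₃+ω₄ = 10.0000  →  vx = (0.08/4)·10.0000 = 0.2000
−ω₁+ω₂+ω₃−ω₄ = -12.0000  →  vy = (0.08/4)·-12.0000 = -0.2400
−ω₁+ω₂−ω₃+ω₄ = 4.0000  →  ωz = (0.08/0.9600)·4.0000 = 0.3333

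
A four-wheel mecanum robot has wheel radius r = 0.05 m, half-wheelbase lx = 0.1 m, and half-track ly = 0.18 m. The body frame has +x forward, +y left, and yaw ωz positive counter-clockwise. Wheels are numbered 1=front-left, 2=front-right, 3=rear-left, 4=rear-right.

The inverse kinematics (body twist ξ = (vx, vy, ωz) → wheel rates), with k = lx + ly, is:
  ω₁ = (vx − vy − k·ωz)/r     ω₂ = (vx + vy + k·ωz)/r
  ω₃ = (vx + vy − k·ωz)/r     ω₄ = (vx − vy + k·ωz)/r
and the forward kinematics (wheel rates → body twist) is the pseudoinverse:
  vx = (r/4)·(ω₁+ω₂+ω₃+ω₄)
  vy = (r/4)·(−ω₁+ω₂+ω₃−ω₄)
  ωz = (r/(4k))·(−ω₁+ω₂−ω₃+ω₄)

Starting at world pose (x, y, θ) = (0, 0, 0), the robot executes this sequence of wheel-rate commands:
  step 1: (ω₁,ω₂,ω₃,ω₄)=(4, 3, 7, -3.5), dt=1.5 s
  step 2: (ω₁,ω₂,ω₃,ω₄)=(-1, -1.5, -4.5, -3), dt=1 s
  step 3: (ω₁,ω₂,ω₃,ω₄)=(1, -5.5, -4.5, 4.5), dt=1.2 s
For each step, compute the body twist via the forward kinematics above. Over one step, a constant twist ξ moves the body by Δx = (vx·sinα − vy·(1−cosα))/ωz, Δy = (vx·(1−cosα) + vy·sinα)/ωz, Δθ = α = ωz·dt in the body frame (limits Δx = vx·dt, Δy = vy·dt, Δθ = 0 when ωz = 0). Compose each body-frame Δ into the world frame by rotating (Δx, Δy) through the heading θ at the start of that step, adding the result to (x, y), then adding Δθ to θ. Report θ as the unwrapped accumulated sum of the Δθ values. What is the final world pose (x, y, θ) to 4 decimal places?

(-0.0609, 0.0131, -0.5915)

step 1: ξ=(vx,vy,ωz)=(0.1313, 0.1188, -0.5134), dt=1.5 → body Δ=(0.2432, 0.0889, -0.7701) → world pose (0.2432, 0.0889, -0.7701)
step 2: ξ=(vx,vy,ωz)=(-0.1250, -0.0250, 0.0446), dt=1.0 → body Δ=(-0.1244, -0.0278, 0.0446) → world pose (0.1346, 0.1556, -0.7254)
step 3: ξ=(vx,vy,ωz)=(-0.0563, -0.1938, 0.1116), dt=1.2 → body Δ=(-0.0518, -0.2363, 0.1339) → world pose (-0.0609, 0.0131, -0.5915)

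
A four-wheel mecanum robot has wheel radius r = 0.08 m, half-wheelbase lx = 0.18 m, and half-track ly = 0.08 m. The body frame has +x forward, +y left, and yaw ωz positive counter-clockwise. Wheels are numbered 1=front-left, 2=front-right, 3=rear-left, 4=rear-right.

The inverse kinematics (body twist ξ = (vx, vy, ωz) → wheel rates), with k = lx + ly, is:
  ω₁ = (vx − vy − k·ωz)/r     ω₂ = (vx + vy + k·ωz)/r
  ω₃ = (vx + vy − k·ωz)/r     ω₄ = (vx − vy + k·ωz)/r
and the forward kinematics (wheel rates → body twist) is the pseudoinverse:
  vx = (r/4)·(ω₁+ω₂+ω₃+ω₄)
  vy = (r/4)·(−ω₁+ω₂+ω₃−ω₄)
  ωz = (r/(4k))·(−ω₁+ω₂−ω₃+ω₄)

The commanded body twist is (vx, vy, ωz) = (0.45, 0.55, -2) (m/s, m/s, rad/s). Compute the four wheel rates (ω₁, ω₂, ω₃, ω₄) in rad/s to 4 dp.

(5.2500, 6.0000, 19.0000, -7.7500)

k = lx + ly = 0.18 + 0.08 = 0.2600;  k·ωz = 0.2600·-2 = -0.5200
ω₁ (FL) = (vx − vy − k·ωz)/r = 0.4200/0.08 = 5.2500
ω₂ (FR) = (vx + vy + k·ωz)/r = 0.4800/0.08 = 6.0000
ω₃ (RL) = (vx + vy − k·ωz)/r = 1.5200/0.08 = 19.0000
ω₄ (RR) = (vx − vy + k·ωz)/r = -0.6200/0.08 = -7.7500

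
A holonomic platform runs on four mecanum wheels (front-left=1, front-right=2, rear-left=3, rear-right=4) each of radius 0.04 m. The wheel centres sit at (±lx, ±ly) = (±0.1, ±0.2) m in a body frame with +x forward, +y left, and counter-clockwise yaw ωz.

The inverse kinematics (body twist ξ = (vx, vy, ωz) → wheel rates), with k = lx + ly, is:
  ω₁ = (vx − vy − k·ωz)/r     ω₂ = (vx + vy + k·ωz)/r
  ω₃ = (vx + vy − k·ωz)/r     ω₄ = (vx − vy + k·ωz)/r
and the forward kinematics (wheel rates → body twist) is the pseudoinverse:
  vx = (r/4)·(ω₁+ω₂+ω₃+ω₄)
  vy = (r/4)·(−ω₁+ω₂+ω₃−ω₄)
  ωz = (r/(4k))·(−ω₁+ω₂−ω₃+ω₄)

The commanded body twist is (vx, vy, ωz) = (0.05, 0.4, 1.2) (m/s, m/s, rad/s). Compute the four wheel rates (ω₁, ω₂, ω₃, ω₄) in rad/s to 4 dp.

(-17.7500, 20.2500, 2.2500, 0.2500)

k = lx + ly = 0.1 + 0.2 = 0.3000;  k·ωz = 0.3000·1.2 = 0.3600
ω₁ (FL) = (vx − vy − k·ωz)/r = -0.7100/0.04 = -17.7500
ω₂ (FR) = (vx + vy + k·ωz)/r = 0.8100/0.04 = 20.2500
ω₃ (RL) = (vx + vy − k·ωz)/r = 0.0900/0.04 = 2.2500
ω₄ (RR) = (vx − vy + k·ωz)/r = 0.0100/0.04 = 0.2500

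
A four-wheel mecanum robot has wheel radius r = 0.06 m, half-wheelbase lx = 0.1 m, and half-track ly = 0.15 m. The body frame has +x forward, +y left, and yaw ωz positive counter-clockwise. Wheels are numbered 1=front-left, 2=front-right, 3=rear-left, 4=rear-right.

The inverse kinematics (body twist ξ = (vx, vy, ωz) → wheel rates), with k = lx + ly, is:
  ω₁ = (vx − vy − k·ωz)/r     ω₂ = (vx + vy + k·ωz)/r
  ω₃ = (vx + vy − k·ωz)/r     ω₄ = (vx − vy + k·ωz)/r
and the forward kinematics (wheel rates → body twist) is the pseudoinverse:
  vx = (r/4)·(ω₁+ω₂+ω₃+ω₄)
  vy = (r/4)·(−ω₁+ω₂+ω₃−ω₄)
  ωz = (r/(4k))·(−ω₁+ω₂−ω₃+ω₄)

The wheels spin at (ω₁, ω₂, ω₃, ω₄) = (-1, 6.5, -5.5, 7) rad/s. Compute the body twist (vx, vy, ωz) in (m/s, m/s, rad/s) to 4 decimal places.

(0.1050, -0.0750, 1.2000)

k = lx + ly = 0.1 + 0.15 = 0.2500
ω₁+ω₂+ω₃+ω₄ = 7.0000  →  vx = (0.06/4)·7.0000 = 0.1050
−ω₁+ω₂+ω₃−ω₄ = -5.0000  →  vy = (0.06/4)·-5.0000 = -0.0750
−ω₁+ω₂−ω₃+ω₄ = 20.0000  →  ωz = (0.06/1.0000)·20.0000 = 1.2000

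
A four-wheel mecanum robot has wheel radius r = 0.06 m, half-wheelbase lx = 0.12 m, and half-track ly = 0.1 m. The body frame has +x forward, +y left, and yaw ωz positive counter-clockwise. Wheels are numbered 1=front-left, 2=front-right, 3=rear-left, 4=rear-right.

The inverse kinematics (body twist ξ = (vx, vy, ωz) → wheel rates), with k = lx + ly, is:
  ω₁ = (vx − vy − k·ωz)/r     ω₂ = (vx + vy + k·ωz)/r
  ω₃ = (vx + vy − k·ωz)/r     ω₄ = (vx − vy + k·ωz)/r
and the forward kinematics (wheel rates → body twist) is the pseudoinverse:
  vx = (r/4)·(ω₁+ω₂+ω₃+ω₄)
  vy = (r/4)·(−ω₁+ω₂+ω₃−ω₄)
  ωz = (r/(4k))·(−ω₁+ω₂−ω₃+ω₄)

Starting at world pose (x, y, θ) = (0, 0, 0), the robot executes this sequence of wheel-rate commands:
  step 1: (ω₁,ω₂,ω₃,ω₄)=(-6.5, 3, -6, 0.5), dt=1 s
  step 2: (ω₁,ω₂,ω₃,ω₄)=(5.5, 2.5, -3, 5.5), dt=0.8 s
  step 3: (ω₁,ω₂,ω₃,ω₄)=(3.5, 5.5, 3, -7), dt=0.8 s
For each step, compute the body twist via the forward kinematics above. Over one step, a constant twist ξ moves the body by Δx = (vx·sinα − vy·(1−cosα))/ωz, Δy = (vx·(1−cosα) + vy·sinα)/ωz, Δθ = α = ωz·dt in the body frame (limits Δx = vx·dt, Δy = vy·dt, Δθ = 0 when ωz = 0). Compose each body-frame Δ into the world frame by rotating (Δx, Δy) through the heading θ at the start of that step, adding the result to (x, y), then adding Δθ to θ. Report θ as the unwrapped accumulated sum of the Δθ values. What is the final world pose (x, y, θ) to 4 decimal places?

step 1: ξ=(vx,vy,ωz)=(-0.1350, 0.0450, 1.0909), dt=1.0 → body Δ=(-0.1320, -0.0300, 1.0909) → world pose (-0.1320, -0.0300, 1.0909)
step 2: ξ=(vx,vy,ωz)=(0.1575, -0.1725, 0.3750), dt=0.8 → body Δ=(0.1447, -0.1172, 0.3000) → world pose (0.0388, 0.0442, 1.3909)
step 3: ξ=(vx,vy,ωz)=(0.0750, 0.1800, -0.5455), dt=0.8 → body Δ=(0.0890, 0.1266, -0.4364) → world pose (-0.0699, 0.1544, 0.9545)

(-0.0699, 0.1544, 0.9545)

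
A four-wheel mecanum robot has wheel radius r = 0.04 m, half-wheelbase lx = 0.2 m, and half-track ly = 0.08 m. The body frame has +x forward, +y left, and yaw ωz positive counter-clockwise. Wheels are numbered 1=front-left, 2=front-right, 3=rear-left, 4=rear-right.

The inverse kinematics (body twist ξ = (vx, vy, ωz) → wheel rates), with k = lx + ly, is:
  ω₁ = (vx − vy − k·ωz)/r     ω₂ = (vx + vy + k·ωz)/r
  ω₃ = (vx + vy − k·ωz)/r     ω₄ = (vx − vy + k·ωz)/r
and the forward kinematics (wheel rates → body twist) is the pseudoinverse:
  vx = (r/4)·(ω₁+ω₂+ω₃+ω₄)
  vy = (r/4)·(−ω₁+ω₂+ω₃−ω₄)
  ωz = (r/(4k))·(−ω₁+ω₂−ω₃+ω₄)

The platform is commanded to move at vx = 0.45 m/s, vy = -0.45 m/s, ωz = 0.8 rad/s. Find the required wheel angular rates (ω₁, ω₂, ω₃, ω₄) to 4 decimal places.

k = lx + ly = 0.2 + 0.08 = 0.2800;  k·ωz = 0.2800·0.8 = 0.2240
ω₁ (FL) = (vx − vy − k·ωz)/r = 0.6760/0.04 = 16.9000
ω₂ (FR) = (vx + vy + k·ωz)/r = 0.2240/0.04 = 5.6000
ω₃ (RL) = (vx + vy − k·ωz)/r = -0.2240/0.04 = -5.6000
ω₄ (RR) = (vx − vy + k·ωz)/r = 1.1240/0.04 = 28.1000

(16.9000, 5.6000, -5.6000, 28.1000)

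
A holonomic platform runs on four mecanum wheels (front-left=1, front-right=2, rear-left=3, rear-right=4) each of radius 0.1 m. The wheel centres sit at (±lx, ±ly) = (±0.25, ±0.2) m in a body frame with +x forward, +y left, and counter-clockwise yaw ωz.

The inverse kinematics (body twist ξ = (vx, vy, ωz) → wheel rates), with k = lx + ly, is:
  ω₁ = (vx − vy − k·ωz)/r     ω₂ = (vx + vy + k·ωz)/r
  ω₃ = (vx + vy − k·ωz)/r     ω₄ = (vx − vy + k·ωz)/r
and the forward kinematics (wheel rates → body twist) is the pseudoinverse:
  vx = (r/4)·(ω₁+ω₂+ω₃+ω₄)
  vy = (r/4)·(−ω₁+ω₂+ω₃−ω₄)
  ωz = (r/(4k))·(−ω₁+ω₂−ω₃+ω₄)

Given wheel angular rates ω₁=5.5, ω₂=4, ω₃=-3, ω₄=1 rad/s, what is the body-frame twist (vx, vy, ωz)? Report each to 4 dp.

k = lx + ly = 0.25 + 0.2 = 0.4500
ω₁+ω₂+ω₃+ω₄ = 7.5000  →  vx = (0.1/4)·7.5000 = 0.1875
−ω₁+ω₂+ω₃−ω₄ = -5.5000  →  vy = (0.1/4)·-5.5000 = -0.1375
−ω₁+ω₂−ω₃+ω₄ = 2.5000  →  ωz = (0.1/1.8000)·2.5000 = 0.1389

(0.1875, -0.1375, 0.1389)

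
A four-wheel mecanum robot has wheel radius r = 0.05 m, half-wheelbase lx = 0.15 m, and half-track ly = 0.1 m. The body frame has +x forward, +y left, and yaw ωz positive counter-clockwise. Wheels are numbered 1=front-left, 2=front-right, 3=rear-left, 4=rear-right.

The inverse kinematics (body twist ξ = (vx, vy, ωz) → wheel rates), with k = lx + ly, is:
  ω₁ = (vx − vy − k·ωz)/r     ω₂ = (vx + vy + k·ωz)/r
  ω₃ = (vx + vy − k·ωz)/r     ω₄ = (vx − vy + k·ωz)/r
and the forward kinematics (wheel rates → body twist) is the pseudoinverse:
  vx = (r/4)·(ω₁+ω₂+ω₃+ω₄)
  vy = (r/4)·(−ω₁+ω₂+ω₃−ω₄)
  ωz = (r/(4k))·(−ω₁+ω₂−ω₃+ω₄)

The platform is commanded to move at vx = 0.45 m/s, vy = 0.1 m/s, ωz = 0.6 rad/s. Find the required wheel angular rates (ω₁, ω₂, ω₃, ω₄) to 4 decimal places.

k = lx + ly = 0.15 + 0.1 = 0.2500;  k·ωz = 0.2500·0.6 = 0.1500
ω₁ (FL) = (vx − vy − k·ωz)/r = 0.2000/0.05 = 4.0000
ω₂ (FR) = (vx + vy + k·ωz)/r = 0.7000/0.05 = 14.0000
ω₃ (RL) = (vx + vy − k·ωz)/r = 0.4000/0.05 = 8.0000
ω₄ (RR) = (vx − vy + k·ωz)/r = 0.5000/0.05 = 10.0000

(4.0000, 14.0000, 8.0000, 10.0000)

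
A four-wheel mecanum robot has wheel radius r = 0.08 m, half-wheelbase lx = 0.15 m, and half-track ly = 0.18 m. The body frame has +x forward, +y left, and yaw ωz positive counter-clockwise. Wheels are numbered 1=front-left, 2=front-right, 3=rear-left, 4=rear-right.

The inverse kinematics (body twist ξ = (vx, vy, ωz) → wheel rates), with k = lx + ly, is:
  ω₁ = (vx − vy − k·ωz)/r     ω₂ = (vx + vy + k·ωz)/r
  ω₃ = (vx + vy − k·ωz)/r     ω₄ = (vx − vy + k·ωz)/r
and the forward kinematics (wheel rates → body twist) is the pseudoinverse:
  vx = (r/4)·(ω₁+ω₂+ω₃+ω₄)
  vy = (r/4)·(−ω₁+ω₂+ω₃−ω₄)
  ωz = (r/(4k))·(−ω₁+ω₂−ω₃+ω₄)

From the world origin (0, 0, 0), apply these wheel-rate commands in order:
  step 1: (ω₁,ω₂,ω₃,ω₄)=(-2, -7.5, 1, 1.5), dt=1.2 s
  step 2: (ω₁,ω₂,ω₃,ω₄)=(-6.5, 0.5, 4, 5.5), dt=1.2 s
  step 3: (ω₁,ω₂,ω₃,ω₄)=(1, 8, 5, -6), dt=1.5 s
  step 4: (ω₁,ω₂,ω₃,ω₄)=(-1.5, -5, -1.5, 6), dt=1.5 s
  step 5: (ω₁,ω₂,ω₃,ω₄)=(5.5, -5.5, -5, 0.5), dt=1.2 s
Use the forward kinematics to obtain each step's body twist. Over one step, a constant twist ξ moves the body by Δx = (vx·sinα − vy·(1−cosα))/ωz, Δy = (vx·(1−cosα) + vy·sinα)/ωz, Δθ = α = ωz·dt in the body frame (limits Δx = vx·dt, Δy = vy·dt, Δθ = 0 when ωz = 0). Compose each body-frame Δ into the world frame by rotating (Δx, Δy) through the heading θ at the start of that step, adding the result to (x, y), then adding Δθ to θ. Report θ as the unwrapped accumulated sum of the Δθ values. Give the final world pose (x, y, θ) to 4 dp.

(-0.0229, -0.1628, -0.1455)

step 1: ξ=(vx,vy,ωz)=(-0.1400, -0.1200, -0.3030), dt=1.2 → body Δ=(-0.1902, -0.1106, -0.3636) → world pose (-0.1902, -0.1106, -0.3636)
step 2: ξ=(vx,vy,ωz)=(0.0700, 0.1100, 0.5152), dt=1.2 → body Δ=(0.0392, 0.1489, 0.6182) → world pose (-0.1006, 0.0146, 0.2545)
step 3: ξ=(vx,vy,ωz)=(0.1600, 0.3600, -0.2424), dt=1.5 → body Δ=(0.3319, 0.4850, -0.3636) → world pose (0.0984, 0.5675, -0.1091)
step 4: ξ=(vx,vy,ωz)=(-0.0400, -0.2200, 0.2424), dt=1.5 → body Δ=(0.0007, -0.3336, 0.3636) → world pose (0.0628, 0.2359, 0.2545)
step 5: ξ=(vx,vy,ωz)=(-0.0900, -0.3300, -0.3333), dt=1.2 → body Δ=(-0.1833, -0.3642, -0.4000) → world pose (-0.0229, -0.1628, -0.1455)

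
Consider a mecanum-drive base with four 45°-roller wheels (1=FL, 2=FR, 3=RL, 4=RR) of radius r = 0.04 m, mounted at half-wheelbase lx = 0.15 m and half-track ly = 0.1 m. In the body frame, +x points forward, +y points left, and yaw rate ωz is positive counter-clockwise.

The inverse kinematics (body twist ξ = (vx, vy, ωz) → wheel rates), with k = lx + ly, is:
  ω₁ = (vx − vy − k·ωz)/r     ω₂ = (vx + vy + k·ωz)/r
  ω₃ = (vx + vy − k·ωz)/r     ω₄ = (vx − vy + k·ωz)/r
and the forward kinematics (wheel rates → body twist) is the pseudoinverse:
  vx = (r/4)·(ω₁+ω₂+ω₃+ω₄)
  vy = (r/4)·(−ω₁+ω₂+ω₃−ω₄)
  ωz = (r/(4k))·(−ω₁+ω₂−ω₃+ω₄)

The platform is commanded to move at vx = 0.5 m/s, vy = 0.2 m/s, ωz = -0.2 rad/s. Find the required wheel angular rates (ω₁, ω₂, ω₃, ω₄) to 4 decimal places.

k = lx + ly = 0.15 + 0.1 = 0.2500;  k·ωz = 0.2500·-0.2 = -0.0500
ω₁ (FL) = (vx − vy − k·ωz)/r = 0.3500/0.04 = 8.7500
ω₂ (FR) = (vx + vy + k·ωz)/r = 0.6500/0.04 = 16.2500
ω₃ (RL) = (vx + vy − k·ωz)/r = 0.7500/0.04 = 18.7500
ω₄ (RR) = (vx − vy + k·ωz)/r = 0.2500/0.04 = 6.2500

(8.7500, 16.2500, 18.7500, 6.2500)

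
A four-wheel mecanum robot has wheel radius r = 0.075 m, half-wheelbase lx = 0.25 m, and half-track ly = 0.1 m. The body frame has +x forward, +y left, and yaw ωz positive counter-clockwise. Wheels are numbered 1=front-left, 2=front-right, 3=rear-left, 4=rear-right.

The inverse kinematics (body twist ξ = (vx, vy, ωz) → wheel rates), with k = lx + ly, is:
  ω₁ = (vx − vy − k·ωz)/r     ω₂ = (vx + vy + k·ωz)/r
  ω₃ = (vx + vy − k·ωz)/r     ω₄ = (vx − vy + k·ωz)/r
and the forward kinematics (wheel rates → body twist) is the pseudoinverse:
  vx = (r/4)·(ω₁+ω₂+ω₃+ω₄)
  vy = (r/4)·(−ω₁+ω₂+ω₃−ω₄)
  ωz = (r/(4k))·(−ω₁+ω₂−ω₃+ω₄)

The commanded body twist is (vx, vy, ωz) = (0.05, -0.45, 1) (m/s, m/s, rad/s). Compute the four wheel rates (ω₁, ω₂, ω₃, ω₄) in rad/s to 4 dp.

k = lx + ly = 0.25 + 0.1 = 0.3500;  k·ωz = 0.3500·1 = 0.3500
ω₁ (FL) = (vx − vy − k·ωz)/r = 0.1500/0.075 = 2.0000
ω₂ (FR) = (vx + vy + k·ωz)/r = -0.0500/0.075 = -0.6667
ω₃ (RL) = (vx + vy − k·ωz)/r = -0.7500/0.075 = -10.0000
ω₄ (RR) = (vx − vy + k·ωz)/r = 0.8500/0.075 = 11.3333

(2.0000, -0.6667, -10.0000, 11.3333)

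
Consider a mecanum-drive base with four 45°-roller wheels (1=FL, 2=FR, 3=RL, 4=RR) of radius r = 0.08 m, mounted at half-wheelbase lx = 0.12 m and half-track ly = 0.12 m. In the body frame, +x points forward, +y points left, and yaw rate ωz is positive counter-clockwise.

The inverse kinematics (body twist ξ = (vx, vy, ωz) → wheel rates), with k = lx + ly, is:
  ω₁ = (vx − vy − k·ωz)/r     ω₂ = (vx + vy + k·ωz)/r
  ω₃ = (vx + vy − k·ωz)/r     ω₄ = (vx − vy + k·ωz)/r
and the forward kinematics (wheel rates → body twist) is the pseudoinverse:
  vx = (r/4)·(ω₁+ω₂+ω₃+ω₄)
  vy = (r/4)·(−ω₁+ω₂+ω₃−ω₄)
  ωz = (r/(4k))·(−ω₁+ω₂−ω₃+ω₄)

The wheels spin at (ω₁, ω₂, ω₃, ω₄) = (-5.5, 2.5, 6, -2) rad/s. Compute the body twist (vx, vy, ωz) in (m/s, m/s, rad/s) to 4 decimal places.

(0.0200, 0.3200, 0.0000)

k = lx + ly = 0.12 + 0.12 = 0.2400
ω₁+ω₂+ω₃+ω₄ = 1.0000  →  vx = (0.08/4)·1.0000 = 0.0200
−ω₁+ω₂+ω₃−ω₄ = 16.0000  →  vy = (0.08/4)·16.0000 = 0.3200
−ω₁+ω₂−ω₃+ω₄ = 0.0000  →  ωz = (0.08/0.9600)·0.0000 = 0.0000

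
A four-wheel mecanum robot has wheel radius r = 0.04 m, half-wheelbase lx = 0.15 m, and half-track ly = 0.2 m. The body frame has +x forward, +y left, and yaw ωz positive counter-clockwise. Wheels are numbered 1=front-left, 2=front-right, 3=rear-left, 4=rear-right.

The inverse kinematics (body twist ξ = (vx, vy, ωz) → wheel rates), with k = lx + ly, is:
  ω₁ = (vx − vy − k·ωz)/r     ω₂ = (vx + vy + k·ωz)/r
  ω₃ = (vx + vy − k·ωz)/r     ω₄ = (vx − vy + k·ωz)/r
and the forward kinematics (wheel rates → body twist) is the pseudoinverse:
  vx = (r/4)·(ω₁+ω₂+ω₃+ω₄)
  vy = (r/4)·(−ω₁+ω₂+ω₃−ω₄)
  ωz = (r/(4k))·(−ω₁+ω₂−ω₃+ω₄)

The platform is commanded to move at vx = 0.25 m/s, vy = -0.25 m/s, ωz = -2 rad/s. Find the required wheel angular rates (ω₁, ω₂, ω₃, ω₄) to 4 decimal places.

(30.0000, -17.5000, 17.5000, -5.0000)

k = lx + ly = 0.15 + 0.2 = 0.3500;  k·ωz = 0.3500·-2 = -0.7000
ω₁ (FL) = (vx − vy − k·ωz)/r = 1.2000/0.04 = 30.0000
ω₂ (FR) = (vx + vy + k·ωz)/r = -0.7000/0.04 = -17.5000
ω₃ (RL) = (vx + vy − k·ωz)/r = 0.7000/0.04 = 17.5000
ω₄ (RR) = (vx − vy + k·ωz)/r = -0.2000/0.04 = -5.0000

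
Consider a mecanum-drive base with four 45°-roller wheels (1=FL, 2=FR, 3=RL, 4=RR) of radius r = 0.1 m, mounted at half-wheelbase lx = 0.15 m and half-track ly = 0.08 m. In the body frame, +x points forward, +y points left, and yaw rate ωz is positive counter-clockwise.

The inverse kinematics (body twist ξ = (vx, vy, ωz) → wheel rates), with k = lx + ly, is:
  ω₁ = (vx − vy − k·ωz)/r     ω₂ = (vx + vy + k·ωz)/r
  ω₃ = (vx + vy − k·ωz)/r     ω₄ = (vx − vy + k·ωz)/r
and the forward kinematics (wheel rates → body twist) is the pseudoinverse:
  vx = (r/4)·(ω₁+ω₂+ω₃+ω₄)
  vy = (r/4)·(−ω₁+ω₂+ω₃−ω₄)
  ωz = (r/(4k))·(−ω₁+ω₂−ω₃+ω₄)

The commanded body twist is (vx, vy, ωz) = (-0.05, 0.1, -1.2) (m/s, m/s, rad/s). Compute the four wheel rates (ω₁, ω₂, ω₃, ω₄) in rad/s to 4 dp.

k = lx + ly = 0.15 + 0.08 = 0.2300;  k·ωz = 0.2300·-1.2 = -0.2760
ω₁ (FL) = (vx − vy − k·ωz)/r = 0.1260/0.1 = 1.2600
ω₂ (FR) = (vx + vy + k·ωz)/r = -0.2260/0.1 = -2.2600
ω₃ (RL) = (vx + vy − k·ωz)/r = 0.3260/0.1 = 3.2600
ω₄ (RR) = (vx − vy + k·ωz)/r = -0.4260/0.1 = -4.2600

(1.2600, -2.2600, 3.2600, -4.2600)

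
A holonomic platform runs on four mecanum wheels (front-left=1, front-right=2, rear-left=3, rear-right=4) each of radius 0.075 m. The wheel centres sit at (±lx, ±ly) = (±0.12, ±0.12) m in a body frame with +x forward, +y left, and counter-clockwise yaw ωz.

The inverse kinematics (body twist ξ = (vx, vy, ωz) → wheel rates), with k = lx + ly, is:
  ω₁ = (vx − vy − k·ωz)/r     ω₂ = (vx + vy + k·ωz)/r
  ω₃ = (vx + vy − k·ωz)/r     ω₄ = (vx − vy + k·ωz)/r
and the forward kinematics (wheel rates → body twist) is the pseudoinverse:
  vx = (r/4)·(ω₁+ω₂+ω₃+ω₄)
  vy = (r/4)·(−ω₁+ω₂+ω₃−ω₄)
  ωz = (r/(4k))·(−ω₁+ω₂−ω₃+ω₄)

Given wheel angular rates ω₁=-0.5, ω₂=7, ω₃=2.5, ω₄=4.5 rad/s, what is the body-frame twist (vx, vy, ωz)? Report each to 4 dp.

(0.2531, 0.1031, 0.7422)

k = lx + ly = 0.12 + 0.12 = 0.2400
ω₁+ω₂+ω₃+ω₄ = 13.5000  →  vx = (0.075/4)·13.5000 = 0.2531
−ω₁+ω₂+ω₃−ω₄ = 5.5000  →  vy = (0.075/4)·5.5000 = 0.1031
−ω₁+ω₂−ω₃+ω₄ = 9.5000  →  ωz = (0.075/0.9600)·9.5000 = 0.7422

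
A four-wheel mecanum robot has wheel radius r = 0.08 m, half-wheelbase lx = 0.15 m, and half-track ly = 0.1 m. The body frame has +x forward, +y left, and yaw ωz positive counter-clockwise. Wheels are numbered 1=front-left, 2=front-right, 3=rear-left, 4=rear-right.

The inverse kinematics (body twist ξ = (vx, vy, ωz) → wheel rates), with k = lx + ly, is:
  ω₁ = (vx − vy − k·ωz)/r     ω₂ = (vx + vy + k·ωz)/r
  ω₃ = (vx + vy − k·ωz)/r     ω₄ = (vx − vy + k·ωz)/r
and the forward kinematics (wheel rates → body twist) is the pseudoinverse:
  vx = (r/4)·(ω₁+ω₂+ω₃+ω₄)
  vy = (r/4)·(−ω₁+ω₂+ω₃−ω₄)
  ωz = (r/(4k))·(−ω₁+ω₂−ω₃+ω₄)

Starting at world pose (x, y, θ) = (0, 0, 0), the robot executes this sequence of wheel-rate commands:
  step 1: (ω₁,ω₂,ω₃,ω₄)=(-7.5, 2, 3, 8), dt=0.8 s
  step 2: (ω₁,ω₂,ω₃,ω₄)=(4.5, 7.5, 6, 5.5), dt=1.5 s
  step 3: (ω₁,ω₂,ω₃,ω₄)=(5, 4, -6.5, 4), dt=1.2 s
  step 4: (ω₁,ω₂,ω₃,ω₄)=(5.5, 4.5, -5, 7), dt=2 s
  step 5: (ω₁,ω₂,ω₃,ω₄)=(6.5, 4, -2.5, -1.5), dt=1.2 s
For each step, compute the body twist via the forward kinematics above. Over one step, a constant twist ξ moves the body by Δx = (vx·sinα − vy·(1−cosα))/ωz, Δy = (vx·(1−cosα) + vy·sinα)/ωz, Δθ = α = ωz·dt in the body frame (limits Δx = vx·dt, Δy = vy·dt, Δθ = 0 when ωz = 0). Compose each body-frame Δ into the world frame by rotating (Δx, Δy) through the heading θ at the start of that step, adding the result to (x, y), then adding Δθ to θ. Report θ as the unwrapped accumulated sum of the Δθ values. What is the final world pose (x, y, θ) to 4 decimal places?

(-0.0031, 1.4174, 3.7560)

step 1: ξ=(vx,vy,ωz)=(0.1100, 0.0900, 1.1600), dt=0.8 → body Δ=(0.0448, 0.1001, 0.9280) → world pose (0.0448, 0.1001, 0.9280)
step 2: ξ=(vx,vy,ωz)=(0.4700, 0.0700, 0.2000), dt=1.5 → body Δ=(0.6788, 0.2084, 0.3000) → world pose (0.2849, 0.7684, 1.2280)
step 3: ξ=(vx,vy,ωz)=(0.1300, -0.2300, 0.7600), dt=1.2 → body Δ=(0.2526, -0.1730, 0.9120) → world pose (0.5328, 0.9482, 2.1400)
step 4: ξ=(vx,vy,ωz)=(0.2400, -0.2600, 0.8800), dt=2.0 → body Δ=(0.6189, 0.0338, 1.7600) → world pose (0.1707, 1.4512, 3.9000)
step 5: ξ=(vx,vy,ωz)=(0.1300, -0.0700, -0.1200), dt=1.2 → body Δ=(0.1494, -0.0949, -0.1440) → world pose (-0.0031, 1.4174, 3.7560)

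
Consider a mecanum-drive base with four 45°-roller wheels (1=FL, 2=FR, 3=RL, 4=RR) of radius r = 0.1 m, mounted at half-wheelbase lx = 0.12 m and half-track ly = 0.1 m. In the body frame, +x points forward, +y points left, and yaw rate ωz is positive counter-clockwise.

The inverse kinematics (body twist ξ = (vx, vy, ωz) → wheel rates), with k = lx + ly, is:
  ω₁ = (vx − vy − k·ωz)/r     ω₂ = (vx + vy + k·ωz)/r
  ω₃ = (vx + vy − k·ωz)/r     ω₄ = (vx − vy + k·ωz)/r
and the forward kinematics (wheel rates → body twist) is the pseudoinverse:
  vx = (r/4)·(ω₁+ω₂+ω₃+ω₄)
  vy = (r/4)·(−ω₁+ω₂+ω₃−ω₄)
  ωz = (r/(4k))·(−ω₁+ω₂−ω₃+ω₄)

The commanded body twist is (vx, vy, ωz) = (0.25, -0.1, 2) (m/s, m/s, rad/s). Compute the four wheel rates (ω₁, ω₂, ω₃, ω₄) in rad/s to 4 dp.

k = lx + ly = 0.12 + 0.1 = 0.2200;  k·ωz = 0.2200·2 = 0.4400
ω₁ (FL) = (vx − vy − k·ωz)/r = -0.0900/0.1 = -0.9000
ω₂ (FR) = (vx + vy + k·ωz)/r = 0.5900/0.1 = 5.9000
ω₃ (RL) = (vx + vy − k·ωz)/r = -0.2900/0.1 = -2.9000
ω₄ (RR) = (vx − vy + k·ωz)/r = 0.7900/0.1 = 7.9000

(-0.9000, 5.9000, -2.9000, 7.9000)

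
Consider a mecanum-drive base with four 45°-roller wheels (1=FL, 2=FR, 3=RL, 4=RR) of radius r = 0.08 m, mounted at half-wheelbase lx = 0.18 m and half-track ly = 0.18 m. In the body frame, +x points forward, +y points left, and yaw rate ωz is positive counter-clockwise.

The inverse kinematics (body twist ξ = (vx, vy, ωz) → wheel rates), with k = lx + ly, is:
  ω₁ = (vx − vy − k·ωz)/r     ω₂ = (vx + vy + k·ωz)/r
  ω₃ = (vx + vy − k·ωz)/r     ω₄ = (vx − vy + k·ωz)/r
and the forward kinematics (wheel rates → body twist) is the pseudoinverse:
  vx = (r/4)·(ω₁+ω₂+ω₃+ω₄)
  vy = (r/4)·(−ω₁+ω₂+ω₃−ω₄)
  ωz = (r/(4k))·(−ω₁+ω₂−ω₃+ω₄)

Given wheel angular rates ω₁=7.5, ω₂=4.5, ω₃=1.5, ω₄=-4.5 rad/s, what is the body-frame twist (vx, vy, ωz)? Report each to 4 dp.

(0.1800, 0.0600, -0.5000)

k = lx + ly = 0.18 + 0.18 = 0.3600
ω₁+ω₂+ω₃+ω₄ = 9.0000  →  vx = (0.08/4)·9.0000 = 0.1800
−ω₁+ω₂+ω₃−ω₄ = 3.0000  →  vy = (0.08/4)·3.0000 = 0.0600
−ω₁+ω₂−ω₃+ω₄ = -9.0000  →  ωz = (0.08/1.4400)·-9.0000 = -0.5000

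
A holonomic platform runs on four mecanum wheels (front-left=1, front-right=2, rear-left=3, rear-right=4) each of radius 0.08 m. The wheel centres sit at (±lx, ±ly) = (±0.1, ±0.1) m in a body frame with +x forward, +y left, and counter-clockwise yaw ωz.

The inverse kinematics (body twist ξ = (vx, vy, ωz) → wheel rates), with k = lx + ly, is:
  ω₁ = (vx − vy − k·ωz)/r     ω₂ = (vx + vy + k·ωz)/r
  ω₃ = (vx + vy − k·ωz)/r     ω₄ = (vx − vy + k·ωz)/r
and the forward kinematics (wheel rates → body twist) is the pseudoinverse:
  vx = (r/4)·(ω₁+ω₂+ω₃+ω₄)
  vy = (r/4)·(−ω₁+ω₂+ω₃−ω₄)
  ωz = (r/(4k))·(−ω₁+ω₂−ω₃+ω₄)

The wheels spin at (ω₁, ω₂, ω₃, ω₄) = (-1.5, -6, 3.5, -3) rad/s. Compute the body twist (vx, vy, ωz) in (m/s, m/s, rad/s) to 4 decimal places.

(-0.1400, 0.0400, -1.1000)

k = lx + ly = 0.1 + 0.1 = 0.2000
ω₁+ω₂+ω₃+ω₄ = -7.0000  →  vx = (0.08/4)·-7.0000 = -0.1400
−ω₁+ω₂+ω₃−ω₄ = 2.0000  →  vy = (0.08/4)·2.0000 = 0.0400
−ω₁+ω₂−ω₃+ω₄ = -11.0000  →  ωz = (0.08/0.8000)·-11.0000 = -1.1000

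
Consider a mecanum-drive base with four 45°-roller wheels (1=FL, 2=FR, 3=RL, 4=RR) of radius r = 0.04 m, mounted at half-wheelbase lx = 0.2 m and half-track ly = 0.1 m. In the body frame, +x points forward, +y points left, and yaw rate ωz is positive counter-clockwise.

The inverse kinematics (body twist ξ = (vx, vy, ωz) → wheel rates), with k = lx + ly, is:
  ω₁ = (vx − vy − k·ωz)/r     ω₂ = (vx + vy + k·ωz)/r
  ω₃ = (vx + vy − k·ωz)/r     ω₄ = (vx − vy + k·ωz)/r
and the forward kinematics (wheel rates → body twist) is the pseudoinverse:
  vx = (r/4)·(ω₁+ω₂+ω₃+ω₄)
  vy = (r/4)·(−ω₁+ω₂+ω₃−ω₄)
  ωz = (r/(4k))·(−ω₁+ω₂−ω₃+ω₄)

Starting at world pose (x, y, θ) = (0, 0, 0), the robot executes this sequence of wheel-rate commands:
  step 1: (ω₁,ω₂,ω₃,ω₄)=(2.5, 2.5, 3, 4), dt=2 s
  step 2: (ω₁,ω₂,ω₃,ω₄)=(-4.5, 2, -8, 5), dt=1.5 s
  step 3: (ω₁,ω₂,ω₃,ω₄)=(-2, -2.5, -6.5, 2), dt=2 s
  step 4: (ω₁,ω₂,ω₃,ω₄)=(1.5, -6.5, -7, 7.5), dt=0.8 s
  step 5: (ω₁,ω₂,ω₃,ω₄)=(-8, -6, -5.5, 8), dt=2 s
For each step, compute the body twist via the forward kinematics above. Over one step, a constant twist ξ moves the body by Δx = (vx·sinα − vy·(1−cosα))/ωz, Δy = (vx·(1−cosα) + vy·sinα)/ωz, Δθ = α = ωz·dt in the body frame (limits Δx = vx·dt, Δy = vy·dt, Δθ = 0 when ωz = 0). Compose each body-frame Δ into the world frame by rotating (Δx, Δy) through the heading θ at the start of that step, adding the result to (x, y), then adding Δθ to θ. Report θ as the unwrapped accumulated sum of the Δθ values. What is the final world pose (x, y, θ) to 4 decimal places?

(0.8400, -0.3991, 2.7817)

step 1: ξ=(vx,vy,ωz)=(0.1200, -0.0100, 0.0333), dt=2.0 → body Δ=(0.2405, -0.0120, 0.0667) → world pose (0.2405, -0.0120, 0.0667)
step 2: ξ=(vx,vy,ωz)=(-0.0550, -0.0650, 0.6500), dt=1.5 → body Δ=(-0.0262, -0.1199, 0.9750) → world pose (0.2224, -0.1334, 1.0417)
step 3: ξ=(vx,vy,ωz)=(-0.0900, -0.0900, 0.2667), dt=2.0 → body Δ=(-0.1247, -0.2185, 0.5333) → world pose (0.3480, -0.3513, 1.5750)
step 4: ξ=(vx,vy,ωz)=(-0.0450, -0.2250, 0.2167), dt=0.8 → body Δ=(-0.0203, -0.1822, 0.1733) → world pose (0.5303, -0.3708, 1.7483)
step 5: ξ=(vx,vy,ωz)=(-0.1150, -0.1150, 0.5167), dt=2.0 → body Δ=(-0.0826, -0.2998, 1.0333) → world pose (0.8400, -0.3991, 2.7817)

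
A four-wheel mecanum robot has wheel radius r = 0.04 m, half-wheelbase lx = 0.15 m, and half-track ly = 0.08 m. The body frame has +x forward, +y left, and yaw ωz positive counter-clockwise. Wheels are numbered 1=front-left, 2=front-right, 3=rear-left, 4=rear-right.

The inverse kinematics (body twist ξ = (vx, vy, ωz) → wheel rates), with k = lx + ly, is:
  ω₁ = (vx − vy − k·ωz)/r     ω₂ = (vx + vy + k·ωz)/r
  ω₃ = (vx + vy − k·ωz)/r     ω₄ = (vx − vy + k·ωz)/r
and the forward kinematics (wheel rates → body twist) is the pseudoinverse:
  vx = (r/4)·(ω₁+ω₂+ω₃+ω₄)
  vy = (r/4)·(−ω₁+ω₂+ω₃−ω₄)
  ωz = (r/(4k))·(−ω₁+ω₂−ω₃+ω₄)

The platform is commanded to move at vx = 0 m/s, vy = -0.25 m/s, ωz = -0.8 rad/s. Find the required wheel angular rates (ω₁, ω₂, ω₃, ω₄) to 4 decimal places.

(10.8500, -10.8500, -1.6500, 1.6500)

k = lx + ly = 0.15 + 0.08 = 0.2300;  k·ωz = 0.2300·-0.8 = -0.1840
ω₁ (FL) = (vx − vy − k·ωz)/r = 0.4340/0.04 = 10.8500
ω₂ (FR) = (vx + vy + k·ωz)/r = -0.4340/0.04 = -10.8500
ω₃ (RL) = (vx + vy − k·ωz)/r = -0.0660/0.04 = -1.6500
ω₄ (RR) = (vx − vy + k·ωz)/r = 0.0660/0.04 = 1.6500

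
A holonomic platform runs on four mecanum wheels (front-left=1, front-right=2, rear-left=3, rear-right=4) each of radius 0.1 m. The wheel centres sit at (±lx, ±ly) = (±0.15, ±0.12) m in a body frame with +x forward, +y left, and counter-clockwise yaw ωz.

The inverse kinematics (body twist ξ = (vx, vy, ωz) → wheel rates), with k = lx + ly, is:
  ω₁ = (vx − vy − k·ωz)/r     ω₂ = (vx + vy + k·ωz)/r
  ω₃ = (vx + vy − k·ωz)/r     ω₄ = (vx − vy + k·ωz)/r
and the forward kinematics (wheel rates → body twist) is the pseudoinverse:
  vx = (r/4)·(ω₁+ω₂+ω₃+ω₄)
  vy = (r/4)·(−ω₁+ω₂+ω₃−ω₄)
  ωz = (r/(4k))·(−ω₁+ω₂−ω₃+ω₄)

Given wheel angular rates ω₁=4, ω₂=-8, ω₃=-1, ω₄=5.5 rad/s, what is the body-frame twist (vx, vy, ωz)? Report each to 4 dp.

k = lx + ly = 0.15 + 0.12 = 0.2700
ω₁+ω₂+ω₃+ω₄ = 0.5000  →  vx = (0.1/4)·0.5000 = 0.0125
−ω₁+ω₂+ω₃−ω₄ = -18.5000  →  vy = (0.1/4)·-18.5000 = -0.4625
−ω₁+ω₂−ω₃+ω₄ = -5.5000  →  ωz = (0.1/1.0800)·-5.5000 = -0.5093

(0.0125, -0.4625, -0.5093)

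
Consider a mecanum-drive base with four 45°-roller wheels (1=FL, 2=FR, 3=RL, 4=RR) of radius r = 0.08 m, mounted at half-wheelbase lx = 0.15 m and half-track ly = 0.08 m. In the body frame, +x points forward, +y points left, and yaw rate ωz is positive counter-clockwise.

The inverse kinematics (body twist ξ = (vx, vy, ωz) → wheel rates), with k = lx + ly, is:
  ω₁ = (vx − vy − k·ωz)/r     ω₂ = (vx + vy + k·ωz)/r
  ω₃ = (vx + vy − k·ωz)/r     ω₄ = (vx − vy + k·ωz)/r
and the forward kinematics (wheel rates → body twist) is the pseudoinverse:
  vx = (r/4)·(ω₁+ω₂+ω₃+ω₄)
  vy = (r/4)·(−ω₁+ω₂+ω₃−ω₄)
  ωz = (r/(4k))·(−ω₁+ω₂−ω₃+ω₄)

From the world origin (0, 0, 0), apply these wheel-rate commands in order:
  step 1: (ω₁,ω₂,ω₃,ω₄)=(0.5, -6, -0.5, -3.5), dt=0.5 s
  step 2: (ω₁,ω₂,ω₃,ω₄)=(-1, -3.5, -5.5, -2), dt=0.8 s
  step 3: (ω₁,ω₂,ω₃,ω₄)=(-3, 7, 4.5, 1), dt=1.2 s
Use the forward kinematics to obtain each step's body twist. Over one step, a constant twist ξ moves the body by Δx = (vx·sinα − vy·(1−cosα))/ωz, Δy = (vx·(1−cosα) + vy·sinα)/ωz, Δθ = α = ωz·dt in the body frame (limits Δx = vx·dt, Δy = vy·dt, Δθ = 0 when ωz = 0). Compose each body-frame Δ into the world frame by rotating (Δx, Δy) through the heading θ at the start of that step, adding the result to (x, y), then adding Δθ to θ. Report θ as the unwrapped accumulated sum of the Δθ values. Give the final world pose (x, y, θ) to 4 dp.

step 1: ξ=(vx,vy,ωz)=(-0.1900, -0.0700, -0.8261), dt=0.5 → body Δ=(-0.0994, -0.0147, -0.4130) → world pose (-0.0994, -0.0147, -0.4130)
step 2: ξ=(vx,vy,ωz)=(-0.2400, -0.1200, 0.0870), dt=0.8 → body Δ=(-0.1885, -0.1026, 0.0696) → world pose (-0.3133, -0.0330, -0.3435)
step 3: ξ=(vx,vy,ωz)=(0.1900, 0.2700, 0.5652), dt=1.2 → body Δ=(0.1052, 0.3741, 0.6783) → world pose (-0.0883, 0.2839, 0.3348)

(-0.0883, 0.2839, 0.3348)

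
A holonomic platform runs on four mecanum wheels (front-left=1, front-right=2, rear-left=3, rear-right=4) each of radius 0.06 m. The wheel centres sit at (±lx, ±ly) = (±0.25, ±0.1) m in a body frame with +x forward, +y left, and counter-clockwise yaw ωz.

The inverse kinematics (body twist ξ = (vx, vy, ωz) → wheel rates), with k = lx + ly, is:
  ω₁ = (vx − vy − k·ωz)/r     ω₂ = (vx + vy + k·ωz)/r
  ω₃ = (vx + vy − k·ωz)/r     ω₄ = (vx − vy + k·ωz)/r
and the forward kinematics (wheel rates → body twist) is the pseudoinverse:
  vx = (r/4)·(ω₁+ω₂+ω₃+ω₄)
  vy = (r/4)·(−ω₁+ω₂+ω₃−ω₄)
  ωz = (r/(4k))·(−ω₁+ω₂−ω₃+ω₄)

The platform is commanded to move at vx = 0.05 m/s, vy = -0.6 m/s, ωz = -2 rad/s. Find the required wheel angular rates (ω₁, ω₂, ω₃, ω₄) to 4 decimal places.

(22.5000, -20.8333, 2.5000, -0.8333)

k = lx + ly = 0.25 + 0.1 = 0.3500;  k·ωz = 0.3500·-2 = -0.7000
ω₁ (FL) = (vx − vy − k·ωz)/r = 1.3500/0.06 = 22.5000
ω₂ (FR) = (vx + vy + k·ωz)/r = -1.2500/0.06 = -20.8333
ω₃ (RL) = (vx + vy − k·ωz)/r = 0.1500/0.06 = 2.5000
ω₄ (RR) = (vx − vy + k·ωz)/r = -0.0500/0.06 = -0.8333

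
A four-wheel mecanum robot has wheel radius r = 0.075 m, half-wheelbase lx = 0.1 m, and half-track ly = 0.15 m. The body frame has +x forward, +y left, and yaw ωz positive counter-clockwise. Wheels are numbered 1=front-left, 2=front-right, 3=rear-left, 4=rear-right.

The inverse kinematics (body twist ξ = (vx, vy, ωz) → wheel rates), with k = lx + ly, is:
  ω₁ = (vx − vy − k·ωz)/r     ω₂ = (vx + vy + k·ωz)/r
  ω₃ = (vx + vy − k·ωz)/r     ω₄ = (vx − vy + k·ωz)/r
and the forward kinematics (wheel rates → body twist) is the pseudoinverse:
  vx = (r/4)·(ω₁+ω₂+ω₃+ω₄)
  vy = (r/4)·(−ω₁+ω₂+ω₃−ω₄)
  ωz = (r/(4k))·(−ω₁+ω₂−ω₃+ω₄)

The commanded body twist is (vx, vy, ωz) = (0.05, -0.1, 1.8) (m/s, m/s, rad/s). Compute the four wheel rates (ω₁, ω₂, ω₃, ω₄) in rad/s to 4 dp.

k = lx + ly = 0.1 + 0.15 = 0.2500;  k·ωz = 0.2500·1.8 = 0.4500
ω₁ (FL) = (vx − vy − k·ωz)/r = -0.3000/0.075 = -4.0000
ω₂ (FR) = (vx + vy + k·ωz)/r = 0.4000/0.075 = 5.3333
ω₃ (RL) = (vx + vy − k·ωz)/r = -0.5000/0.075 = -6.6667
ω₄ (RR) = (vx − vy + k·ωz)/r = 0.6000/0.075 = 8.0000

(-4.0000, 5.3333, -6.6667, 8.0000)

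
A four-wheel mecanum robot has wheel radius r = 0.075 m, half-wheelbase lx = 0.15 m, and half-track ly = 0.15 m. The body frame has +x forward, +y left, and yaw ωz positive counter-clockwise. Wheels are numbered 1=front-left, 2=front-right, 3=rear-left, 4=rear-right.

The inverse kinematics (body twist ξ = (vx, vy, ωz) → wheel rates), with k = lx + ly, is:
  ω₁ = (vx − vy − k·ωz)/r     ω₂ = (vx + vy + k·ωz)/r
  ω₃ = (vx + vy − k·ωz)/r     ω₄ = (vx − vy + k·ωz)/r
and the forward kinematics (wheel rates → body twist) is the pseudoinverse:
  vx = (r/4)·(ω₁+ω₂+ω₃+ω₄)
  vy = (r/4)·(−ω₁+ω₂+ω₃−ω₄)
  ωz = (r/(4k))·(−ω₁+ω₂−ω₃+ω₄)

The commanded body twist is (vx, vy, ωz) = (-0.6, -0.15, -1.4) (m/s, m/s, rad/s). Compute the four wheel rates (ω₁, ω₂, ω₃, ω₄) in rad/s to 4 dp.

(-0.4000, -15.6000, -4.4000, -11.6000)

k = lx + ly = 0.15 + 0.15 = 0.3000;  k·ωz = 0.3000·-1.4 = -0.4200
ω₁ (FL) = (vx − vy − k·ωz)/r = -0.0300/0.075 = -0.4000
ω₂ (FR) = (vx + vy + k·ωz)/r = -1.1700/0.075 = -15.6000
ω₃ (RL) = (vx + vy − k·ωz)/r = -0.3300/0.075 = -4.4000
ω₄ (RR) = (vx − vy + k·ωz)/r = -0.8700/0.075 = -11.6000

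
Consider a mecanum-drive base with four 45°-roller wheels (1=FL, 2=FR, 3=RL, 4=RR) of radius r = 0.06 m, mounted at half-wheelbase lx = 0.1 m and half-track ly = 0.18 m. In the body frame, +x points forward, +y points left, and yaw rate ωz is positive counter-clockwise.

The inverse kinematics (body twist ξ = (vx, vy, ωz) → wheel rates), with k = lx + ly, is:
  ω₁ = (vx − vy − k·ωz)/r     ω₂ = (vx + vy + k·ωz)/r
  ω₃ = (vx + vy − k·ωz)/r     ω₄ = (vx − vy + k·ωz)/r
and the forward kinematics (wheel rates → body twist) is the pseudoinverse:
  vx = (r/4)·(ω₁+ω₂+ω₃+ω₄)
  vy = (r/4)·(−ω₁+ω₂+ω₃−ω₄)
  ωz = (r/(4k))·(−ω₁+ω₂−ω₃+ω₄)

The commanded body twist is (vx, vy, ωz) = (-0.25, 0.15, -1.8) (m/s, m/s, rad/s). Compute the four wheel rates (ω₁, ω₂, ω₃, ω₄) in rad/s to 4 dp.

k = lx + ly = 0.1 + 0.18 = 0.2800;  k·ωz = 0.2800·-1.8 = -0.5040
ω₁ (FL) = (vx − vy − k·ωz)/r = 0.1040/0.06 = 1.7333
ω₂ (FR) = (vx + vy + k·ωz)/r = -0.6040/0.06 = -10.0667
ω₃ (RL) = (vx + vy − k·ωz)/r = 0.4040/0.06 = 6.7333
ω₄ (RR) = (vx − vy + k·ωz)/r = -0.9040/0.06 = -15.0667

(1.7333, -10.0667, 6.7333, -15.0667)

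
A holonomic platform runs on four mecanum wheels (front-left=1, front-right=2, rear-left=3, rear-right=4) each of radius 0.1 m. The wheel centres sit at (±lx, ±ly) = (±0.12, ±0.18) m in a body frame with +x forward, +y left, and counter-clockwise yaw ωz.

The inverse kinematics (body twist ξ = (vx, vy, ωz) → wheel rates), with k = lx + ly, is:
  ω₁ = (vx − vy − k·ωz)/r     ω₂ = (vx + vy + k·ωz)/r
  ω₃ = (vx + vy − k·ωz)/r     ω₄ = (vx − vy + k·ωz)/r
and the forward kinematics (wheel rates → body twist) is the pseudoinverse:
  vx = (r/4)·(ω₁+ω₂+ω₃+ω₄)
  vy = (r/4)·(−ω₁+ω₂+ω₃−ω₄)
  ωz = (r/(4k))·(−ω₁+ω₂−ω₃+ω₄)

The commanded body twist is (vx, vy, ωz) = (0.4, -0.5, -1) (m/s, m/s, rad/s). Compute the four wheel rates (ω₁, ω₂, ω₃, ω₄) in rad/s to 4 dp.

(12.0000, -4.0000, 2.0000, 6.0000)

k = lx + ly = 0.12 + 0.18 = 0.3000;  k·ωz = 0.3000·-1 = -0.3000
ω₁ (FL) = (vx − vy − k·ωz)/r = 1.2000/0.1 = 12.0000
ω₂ (FR) = (vx + vy + k·ωz)/r = -0.4000/0.1 = -4.0000
ω₃ (RL) = (vx + vy − k·ωz)/r = 0.2000/0.1 = 2.0000
ω₄ (RR) = (vx − vy + k·ωz)/r = 0.6000/0.1 = 6.0000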